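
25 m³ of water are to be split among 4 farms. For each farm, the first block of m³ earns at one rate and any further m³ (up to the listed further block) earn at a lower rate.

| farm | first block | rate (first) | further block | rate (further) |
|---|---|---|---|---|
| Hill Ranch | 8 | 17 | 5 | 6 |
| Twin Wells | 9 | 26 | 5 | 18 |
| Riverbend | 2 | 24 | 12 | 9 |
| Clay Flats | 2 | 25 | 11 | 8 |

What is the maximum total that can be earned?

541

Treat each block as its own option and order by rate: Twin Wells/tier1 26 > Clay Flats/tier1 25 > Riverbend/tier1 24 > Twin Wells/tier2 18 > Hill Ranch/tier1 17 > Riverbend/tier2 9 > Clay Flats/tier2 8 > Hill Ranch/tier2 6.
Twin Wells/tier1 (26): +9 — 16 left.
Fill Clay Flats tier1 block (2 at 25) — 14 left.
Fill Riverbend tier1 block (2 at 24) — 12 left.
Twin Wells tier2 at 18: fill all 5 — 7 left.
Hill Ranch tier1 at 17: only 7 left, fill 7.
Total = 26×9 + 25×2 + 24×2 + 18×5 + 17×7 = 541.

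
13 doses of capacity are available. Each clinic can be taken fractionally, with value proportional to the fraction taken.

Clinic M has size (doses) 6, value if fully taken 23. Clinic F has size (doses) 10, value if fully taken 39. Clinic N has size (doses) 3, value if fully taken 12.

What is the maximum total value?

Rank by value-to-size ratio: Clinic N 12/3≈4, Clinic F 39/10≈3.9, Clinic M 23/6≈3.83.
Take all of Clinic N (3 doses, value 12) → 10 doses left.
All 10 doses of Clinic F fit (value 39) → 0 remain.
Total value = 51.

51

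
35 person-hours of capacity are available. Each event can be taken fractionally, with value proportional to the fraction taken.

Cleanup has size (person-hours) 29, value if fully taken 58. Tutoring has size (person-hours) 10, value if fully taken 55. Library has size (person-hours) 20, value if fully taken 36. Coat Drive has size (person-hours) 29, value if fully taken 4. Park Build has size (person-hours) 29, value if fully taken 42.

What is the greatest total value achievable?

105

Sort by value density: Tutoring 55/10≈5.5, Cleanup 58/29≈2, Library 36/20≈1.8, Park Build 42/29≈1.45, Coat Drive 4/29≈0.138.
All 10 person-hours of Tutoring fit (value 55) ; 25 remain.
Only 25 person-hours remain; take 25/29 of Cleanup for value 58×25/29 = 50.
Total value = 105.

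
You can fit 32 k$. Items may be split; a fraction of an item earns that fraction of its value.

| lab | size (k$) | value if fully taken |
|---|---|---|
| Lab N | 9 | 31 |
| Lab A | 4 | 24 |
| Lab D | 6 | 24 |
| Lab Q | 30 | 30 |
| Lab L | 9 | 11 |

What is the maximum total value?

Sort by value density: Lab A 24/4≈6, Lab D 24/6≈4, Lab N 31/9≈3.44, Lab L 11/9≈1.22, Lab Q 30/30≈1.
Lab A: take in full, 4 k$ for value 24 ; 28 left.
Lab D: take in full, 6 k$ for value 24 ; 22 left.
All 9 k$ of Lab N fit (value 31) ; 13 remain.
All 9 k$ of Lab L fit (value 11) ; 4 remain.
4 k$ left: a 4/30 share of Lab Q gives 30×4/30 = 4.
Total value = 94.

94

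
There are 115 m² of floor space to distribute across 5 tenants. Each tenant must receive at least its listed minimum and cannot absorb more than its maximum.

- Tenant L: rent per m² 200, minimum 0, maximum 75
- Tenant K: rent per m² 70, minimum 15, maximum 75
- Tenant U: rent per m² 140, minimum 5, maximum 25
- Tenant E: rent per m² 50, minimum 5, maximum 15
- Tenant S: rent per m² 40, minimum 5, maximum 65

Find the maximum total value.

Meeting every minimum uses 0+15+5+5+5 = 30 m², leaving 85.
Order the tenants by rent per m²: Tenant L 200 > Tenant U 140 > Tenant K 70 > Tenant E 50 > Tenant S 40.
Tenant L: +75 to 75 (cap) — 10 left.
Tenant U has room for 20 more but only 10 remain, so it gets 15.
Total = 200×75 + 70×15 + 140×15 + 50×5 + 40×5 = 18600.

18600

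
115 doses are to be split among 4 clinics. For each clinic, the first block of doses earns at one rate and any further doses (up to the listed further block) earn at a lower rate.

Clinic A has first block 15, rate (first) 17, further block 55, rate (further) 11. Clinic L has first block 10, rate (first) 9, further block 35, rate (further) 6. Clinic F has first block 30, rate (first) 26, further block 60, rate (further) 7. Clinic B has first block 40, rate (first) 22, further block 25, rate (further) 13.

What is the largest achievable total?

Order all 8 blocks by rate: Clinic F/tier1 26 > Clinic B/tier1 22 > Clinic A/tier1 17 > Clinic B/tier2 13 > Clinic A/tier2 11 > Clinic L/tier1 9 > Clinic F/tier2 7 > Clinic L/tier2 6.
Clinic F/tier1 (26): +30 — 85 left.
Clinic B tier1 at 22: fill all 40 — 45 left.
Fill Clinic A tier1 block (15 at 17) — 30 left.
Fill Clinic B tier2 block (25 at 13) — 5 left.
Clinic A/tier2: +5 of 55 at 11; pool empty.
Total = 26×30 + 22×40 + 17×15 + 13×25 + 11×5 = 2295.

2295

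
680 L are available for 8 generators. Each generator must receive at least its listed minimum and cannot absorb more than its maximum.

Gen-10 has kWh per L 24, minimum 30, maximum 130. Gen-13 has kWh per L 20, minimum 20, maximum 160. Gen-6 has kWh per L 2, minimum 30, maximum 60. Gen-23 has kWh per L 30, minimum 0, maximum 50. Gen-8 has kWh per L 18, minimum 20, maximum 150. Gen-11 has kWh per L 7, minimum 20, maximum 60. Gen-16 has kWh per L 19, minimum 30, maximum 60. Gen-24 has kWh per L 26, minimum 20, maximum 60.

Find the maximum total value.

13560

Meeting every minimum uses 30+20+30+0+20+20+30+20 = 170 L, leaving 510.
Order the generators by kWh per L: Gen-23 30 > Gen-24 26 > Gen-10 24 > Gen-13 20 > Gen-16 19 > Gen-8 18 > Gen-11 7 > Gen-6 2.
Give Gen-23 50 more to hit its cap of 50 ; 460 left.
Gen-24 takes 40 more to reach its cap of 60 ; 420 left.
Gen-10 takes 100 more to reach its cap of 130 ; 320 left.
Gen-13: +140 to 160 (cap) ; 180 left.
Gen-16 takes 30 more to reach its cap of 60 ; 150 left.
Gen-8: +130 to 150 (cap) ; 20 left.
Gen-11: +20 (room for 40) → 40. Pool exhausted.
Total = 24×130 + 20×160 + 2×30 + 30×50 + 18×150 + 7×40 + 19×60 + 26×60 = 13560.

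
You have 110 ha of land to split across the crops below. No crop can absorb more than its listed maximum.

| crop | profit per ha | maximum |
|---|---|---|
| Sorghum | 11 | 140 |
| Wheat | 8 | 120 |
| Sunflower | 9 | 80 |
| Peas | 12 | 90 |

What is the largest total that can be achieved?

1300

Order the crops by profit per ha: Peas 12 > Sorghum 11 > Sunflower 9 > Wheat 8.
Peas: +90 to 90 (cap) — 20 left.
Only 20 left; Sorghum takes them to reach 20.
Total = 11×20 + 12×90 = 1300.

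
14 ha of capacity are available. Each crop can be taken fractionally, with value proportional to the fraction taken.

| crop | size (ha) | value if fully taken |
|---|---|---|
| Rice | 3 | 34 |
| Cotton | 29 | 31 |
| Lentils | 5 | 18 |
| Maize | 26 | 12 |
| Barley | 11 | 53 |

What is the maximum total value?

Best value per unit of size first: Rice 34/3≈11.3, Barley 53/11≈4.82, Lentils 18/5≈3.6, Cotton 31/29≈1.07, Maize 12/26≈0.462.
Take all of Rice (3 ha, value 34) — 11 ha left.
Take all of Barley (11 ha, value 53) — 0 ha left.
Total value = 87.

87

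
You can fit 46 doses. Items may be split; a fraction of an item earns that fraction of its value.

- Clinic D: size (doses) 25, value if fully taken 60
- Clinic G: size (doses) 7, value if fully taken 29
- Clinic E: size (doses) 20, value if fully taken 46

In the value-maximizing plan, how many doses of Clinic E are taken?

Best value per unit of size first: Clinic G 29/7≈4.14, Clinic D 60/25≈2.4, Clinic E 46/20≈2.3.
All 7 doses of Clinic G fit (value 29) → 39 remain.
Take all of Clinic D (25 doses, value 60) → 14 doses left.
14 doses left: a 14/20 share of Clinic E gives 46×14/20 = 32.2.

14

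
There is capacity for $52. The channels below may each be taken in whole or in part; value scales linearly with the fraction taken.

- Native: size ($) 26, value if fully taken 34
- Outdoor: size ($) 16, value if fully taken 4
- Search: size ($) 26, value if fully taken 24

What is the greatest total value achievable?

58

Best value per unit of size first: Native 34/26≈1.31, Search 24/26≈0.923, Outdoor 4/16≈0.25.
Take all of Native (26 $, value 34) → 26 $ left.
All 26 $ of Search fit (value 24) → 0 remain.
Total value = 58.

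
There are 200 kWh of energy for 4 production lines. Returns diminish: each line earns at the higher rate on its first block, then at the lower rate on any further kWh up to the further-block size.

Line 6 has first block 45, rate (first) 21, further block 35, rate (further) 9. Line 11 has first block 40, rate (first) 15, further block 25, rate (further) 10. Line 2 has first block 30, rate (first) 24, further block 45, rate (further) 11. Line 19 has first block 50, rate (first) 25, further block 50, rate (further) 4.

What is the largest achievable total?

3900

Rank every tier by rate: Line 19/first 25 > Line 2/first 24 > Line 6/first 21 > Line 11/first 15 > Line 2/second 11 > Line 11/second 10 > Line 6/second 9 > Line 19/second 4.
Line 19/first (25): +50 ; 150 left.
Line 2 first at 24: fill all 30 ; 120 left.
Line 6 first at 21: fill all 45 ; 75 left.
Line 11/first (15): +40 ; 35 left.
Line 2/second: +35 of 45 at 11; pool empty.
Total = 25×50 + 24×30 + 21×45 + 15×40 + 11×35 = 3900.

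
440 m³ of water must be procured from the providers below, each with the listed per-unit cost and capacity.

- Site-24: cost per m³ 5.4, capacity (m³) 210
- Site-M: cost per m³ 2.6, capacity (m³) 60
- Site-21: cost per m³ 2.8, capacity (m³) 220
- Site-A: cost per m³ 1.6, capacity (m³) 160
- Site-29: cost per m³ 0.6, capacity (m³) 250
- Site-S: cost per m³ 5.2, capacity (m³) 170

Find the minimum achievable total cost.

484

Use providers in increasing cost order.
Site-29 (0.6): use full 250 — 190 m³ to go.
Site-A (1.6): use full 160 — 30 m³ to go.
Take 30 from Site-M at 2.6 to finish.
Site-21, Site-S, Site-24: unused.
Cost = 250×0.6 + 160×1.6 + 30×2.6 = 484.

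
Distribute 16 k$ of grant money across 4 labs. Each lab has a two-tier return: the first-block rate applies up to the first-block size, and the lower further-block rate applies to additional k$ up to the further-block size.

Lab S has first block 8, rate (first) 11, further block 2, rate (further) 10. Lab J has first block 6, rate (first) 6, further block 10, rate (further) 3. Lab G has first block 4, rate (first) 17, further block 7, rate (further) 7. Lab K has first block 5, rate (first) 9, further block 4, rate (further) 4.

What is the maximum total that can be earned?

Order all 8 blocks by rate: Lab G/T1 17 > Lab S/T1 11 > Lab S/T2 10 > Lab K/T1 9 > Lab G/T2 7 > Lab J/T1 6 > Lab K/T2 4 > Lab J/T2 3.
Lab G T1 at 17: fill all 4 → 12 left.
Lab S/T1 (11): +8 → 4 left.
Lab S/T2 (10): +2 → 2 left.
2 remain; put them into Lab K T1 at 9.
Total = 17×4 + 11×8 + 10×2 + 9×2 = 194.

194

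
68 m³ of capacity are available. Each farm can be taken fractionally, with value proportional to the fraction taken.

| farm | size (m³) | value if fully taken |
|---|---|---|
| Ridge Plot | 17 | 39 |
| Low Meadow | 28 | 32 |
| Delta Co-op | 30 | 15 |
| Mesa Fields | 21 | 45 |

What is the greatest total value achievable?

Sort by value density: Ridge Plot 39/17≈2.29, Mesa Fields 45/21≈2.14, Low Meadow 32/28≈1.14, Delta Co-op 15/30≈0.5.
All 17 m³ of Ridge Plot fit (value 39) ; 51 remain.
Take all of Mesa Fields (21 m³, value 45) ; 30 m³ left.
Low Meadow: take in full, 28 m³ for value 32 ; 2 left.
2 m³ left: a 2/30 share of Delta Co-op gives 15×2/30 = 1.
Total value = 117.

117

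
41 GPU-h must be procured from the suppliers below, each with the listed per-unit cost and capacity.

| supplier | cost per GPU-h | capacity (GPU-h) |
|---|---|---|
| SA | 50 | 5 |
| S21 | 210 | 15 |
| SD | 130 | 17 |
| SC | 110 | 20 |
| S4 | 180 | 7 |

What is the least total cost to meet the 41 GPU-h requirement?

Fill from the cheapest supplier first.
Take 5 from SA at 50 — need 36 more.
Take 20 from SC at 110 — need 16 more.
Take 16 from SD at 130 to finish.
S4, S21: unused.
Cost = 5×50 + 20×110 + 16×130 = 4530.

4530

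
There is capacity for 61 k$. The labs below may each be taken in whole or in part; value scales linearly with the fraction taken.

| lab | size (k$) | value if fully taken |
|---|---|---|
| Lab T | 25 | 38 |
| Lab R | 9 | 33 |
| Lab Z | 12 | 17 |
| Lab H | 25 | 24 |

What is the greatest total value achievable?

Best value per unit of size first: Lab R 33/9≈3.67, Lab T 38/25≈1.52, Lab Z 17/12≈1.42, Lab H 24/25≈0.96.
Lab R: take in full, 9 k$ for value 33 ; 52 left.
Lab T: take in full, 25 k$ for value 38 ; 27 left.
Lab Z: take in full, 12 k$ for value 17 ; 15 left.
15 k$ left: a 15/25 share of Lab H gives 24×15/25 = 14.4.
Total value = 102.4.

102.4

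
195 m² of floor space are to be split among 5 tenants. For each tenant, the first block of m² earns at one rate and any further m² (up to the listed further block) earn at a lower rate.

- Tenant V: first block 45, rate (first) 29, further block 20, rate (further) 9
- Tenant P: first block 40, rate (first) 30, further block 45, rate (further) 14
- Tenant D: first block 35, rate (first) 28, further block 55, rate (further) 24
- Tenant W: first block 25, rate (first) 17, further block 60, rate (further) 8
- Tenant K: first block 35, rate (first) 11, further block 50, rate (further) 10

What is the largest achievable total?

Treat each block as its own option and order by rate: Tenant P/T1 30 > Tenant V/T1 29 > Tenant D/T1 28 > Tenant D/T2 24 > Tenant W/T1 17 > Tenant P/T2 14 > Tenant K/T1 11 > Tenant K/T2 10 > Tenant V/T2 9 > Tenant W/T2 8.
Tenant P/T1 (30): +40 → 155 left.
Tenant V T1 at 29: fill all 45 → 110 left.
Fill Tenant D T1 block (35 at 28) → 75 left.
Tenant D T2 at 24: fill all 55 → 20 left.
Tenant W/T1: +20 of 25 at 17; pool empty.
Total = 30×40 + 29×45 + 28×35 + 24×55 + 17×20 = 5145.

5145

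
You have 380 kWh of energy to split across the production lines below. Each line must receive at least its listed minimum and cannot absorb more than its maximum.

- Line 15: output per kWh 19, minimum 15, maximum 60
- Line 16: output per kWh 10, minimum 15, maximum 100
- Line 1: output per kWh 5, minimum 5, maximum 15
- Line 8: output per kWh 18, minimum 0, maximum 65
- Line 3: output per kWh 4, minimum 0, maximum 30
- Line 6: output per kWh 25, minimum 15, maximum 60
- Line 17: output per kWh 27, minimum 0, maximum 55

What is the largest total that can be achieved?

6470

Meeting every minimum uses 15+15+5+0+0+15+0 = 50 kWh, leaving 330.
Highest output per kWh first: Line 17 27 > Line 6 25 > Line 15 19 > Line 8 18 > Line 16 10 > Line 1 5 > Line 3 4.
Give Line 17 55 more to hit its cap of 55 — 275 left.
Line 6 takes 45 more to reach its cap of 60 — 230 left.
Line 15: +45 to 60 (cap) — 185 left.
Line 8 takes 65 more to reach its cap of 65 — 120 left.
Line 16: +85 to 100 (cap) — 35 left.
Give Line 1 10 more to hit its cap of 15 — 25 left.
Line 3: +25 (room for 30) → 25. Pool exhausted.
Total = 19×60 + 10×100 + 5×15 + 18×65 + 4×25 + 25×60 + 27×55 = 6470.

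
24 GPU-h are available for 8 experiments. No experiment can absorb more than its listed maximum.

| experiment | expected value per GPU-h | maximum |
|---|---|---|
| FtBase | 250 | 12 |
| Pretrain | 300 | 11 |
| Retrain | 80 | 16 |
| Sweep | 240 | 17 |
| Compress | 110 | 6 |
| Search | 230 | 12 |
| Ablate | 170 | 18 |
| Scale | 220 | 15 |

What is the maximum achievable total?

6540

Highest expected value per GPU-h first: Pretrain 300 > FtBase 250 > Sweep 240 > Search 230 > Scale 220 > Ablate 170 > Compress 110 > Retrain 80.
Pretrain takes 11 to reach its cap of 11 ; 13 left.
Give FtBase 12 to hit its cap of 12 ; 1 left.
Sweep: +1 (room for 17) → 1. Pool exhausted.
Total = 250×12 + 300×11 + 240×1 = 6540.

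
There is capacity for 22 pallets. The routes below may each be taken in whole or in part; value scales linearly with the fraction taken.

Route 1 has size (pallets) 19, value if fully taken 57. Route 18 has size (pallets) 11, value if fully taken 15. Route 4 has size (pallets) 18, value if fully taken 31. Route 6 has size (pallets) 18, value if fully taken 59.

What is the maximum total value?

Best value per unit of size first: Route 6 59/18≈3.28, Route 1 57/19≈3, Route 4 31/18≈1.72, Route 18 15/11≈1.36.
Route 6: take in full, 18 pallets for value 59 → 4 left.
4 pallets left: a 4/19 share of Route 1 gives 57×4/19 = 12.
Total value = 71.

71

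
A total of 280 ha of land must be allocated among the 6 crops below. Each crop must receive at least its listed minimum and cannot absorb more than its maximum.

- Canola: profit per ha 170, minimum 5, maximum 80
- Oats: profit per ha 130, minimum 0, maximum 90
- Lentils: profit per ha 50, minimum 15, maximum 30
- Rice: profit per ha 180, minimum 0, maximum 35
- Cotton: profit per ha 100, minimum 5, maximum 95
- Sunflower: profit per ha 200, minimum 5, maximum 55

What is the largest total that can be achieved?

43850

Meeting every minimum uses 5+0+15+0+5+5 = 30 ha, leaving 250.
Rank by profit per ha: Sunflower 200 > Rice 180 > Canola 170 > Oats 130 > Cotton 100 > Lentils 50.
Sunflower takes 50 more to reach its cap of 55 → 200 left.
Rice: +35 to 35 (cap) → 165 left.
Give Canola 75 more to hit its cap of 80 → 90 left.
Oats: +90 to 90 (cap) → 0 left.
Total = 170×80 + 130×90 + 50×15 + 180×35 + 100×5 + 200×55 = 43850.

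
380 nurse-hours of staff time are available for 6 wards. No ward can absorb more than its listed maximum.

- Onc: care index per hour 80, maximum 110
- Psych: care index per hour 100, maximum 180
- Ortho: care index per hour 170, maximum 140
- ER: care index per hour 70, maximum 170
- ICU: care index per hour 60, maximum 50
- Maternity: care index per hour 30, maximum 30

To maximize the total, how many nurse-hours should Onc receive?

Rank by care index per hour: Ortho 170 > Psych 100 > Onc 80 > ER 70 > ICU 60 > Maternity 30.
Ortho: +140 to 140 (cap) — 240 left.
Psych takes 180 to reach its cap of 180 — 60 left.
Onc: +60 (room for 110) → 60. Pool exhausted.

60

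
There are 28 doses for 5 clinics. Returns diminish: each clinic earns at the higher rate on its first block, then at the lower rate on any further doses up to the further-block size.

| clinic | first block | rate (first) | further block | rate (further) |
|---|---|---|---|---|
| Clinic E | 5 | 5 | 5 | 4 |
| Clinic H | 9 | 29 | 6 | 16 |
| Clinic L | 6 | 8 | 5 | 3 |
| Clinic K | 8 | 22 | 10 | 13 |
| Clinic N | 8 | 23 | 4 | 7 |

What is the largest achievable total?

669

Order all 10 blocks by rate: Clinic H/tier1 29 > Clinic N/tier1 23 > Clinic K/tier1 22 > Clinic H/tier2 16 > Clinic K/tier2 13 > Clinic L/tier1 8 > Clinic N/tier2 7 > Clinic E/tier1 5 > Clinic E/tier2 4 > Clinic L/tier2 3.
Clinic H/tier1 (29): +9 ; 19 left.
Clinic N/tier1 (23): +8 ; 11 left.
Clinic K tier1 at 22: fill all 8 ; 3 left.
3 remain; put them into Clinic H tier2 at 16.
Total = 29×9 + 23×8 + 22×8 + 16×3 = 669.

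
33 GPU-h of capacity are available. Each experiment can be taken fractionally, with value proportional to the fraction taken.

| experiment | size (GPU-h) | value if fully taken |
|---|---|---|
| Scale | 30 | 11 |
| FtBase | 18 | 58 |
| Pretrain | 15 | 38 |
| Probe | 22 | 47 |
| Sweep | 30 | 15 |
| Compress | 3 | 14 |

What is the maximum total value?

102.4

Best value per unit of size first: Compress 14/3≈4.67, FtBase 58/18≈3.22, Pretrain 38/15≈2.53, Probe 47/22≈2.14, Sweep 15/30≈0.5, Scale 11/30≈0.367.
All 3 GPU-h of Compress fit (value 14) ; 30 remain.
All 18 GPU-h of FtBase fit (value 58) ; 12 remain.
12 GPU-h left: a 12/15 share of Pretrain gives 38×12/15 = 30.4.
Total value = 102.4.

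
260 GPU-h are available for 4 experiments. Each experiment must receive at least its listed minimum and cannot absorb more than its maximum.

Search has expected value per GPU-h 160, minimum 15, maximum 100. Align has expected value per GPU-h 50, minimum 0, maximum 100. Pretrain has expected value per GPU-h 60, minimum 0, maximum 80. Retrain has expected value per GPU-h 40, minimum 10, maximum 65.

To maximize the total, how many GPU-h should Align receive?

Meeting every minimum uses 15+0+0+10 = 25 GPU-h, leaving 235.
Rank by expected value per GPU-h: Search 160 > Pretrain 60 > Align 50 > Retrain 40.
Search takes 85 more to reach its cap of 100 ; 150 left.
Pretrain takes 80 more to reach its cap of 80 ; 70 left.
Align has room for 100 more but only 70 remain, so it gets 70.

70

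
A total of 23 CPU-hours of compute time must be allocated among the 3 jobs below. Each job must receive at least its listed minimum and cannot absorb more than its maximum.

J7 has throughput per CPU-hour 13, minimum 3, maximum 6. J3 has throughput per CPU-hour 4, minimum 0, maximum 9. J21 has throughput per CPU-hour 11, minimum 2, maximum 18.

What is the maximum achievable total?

265

Meeting every minimum uses 3+0+2 = 5 CPU-hours, leaving 18.
Highest throughput per CPU-hour first: J7 13 > J21 11 > J3 4.
J7 takes 3 more to reach its cap of 6 → 15 left.
J21: +15 (room for 16) → 17. Pool exhausted.
Total = 13×6 + 11×17 = 265.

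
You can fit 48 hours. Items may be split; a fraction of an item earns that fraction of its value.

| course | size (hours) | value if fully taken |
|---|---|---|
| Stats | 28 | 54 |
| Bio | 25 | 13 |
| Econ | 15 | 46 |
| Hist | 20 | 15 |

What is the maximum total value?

Best value per unit of size first: Econ 46/15≈3.07, Stats 54/28≈1.93, Hist 15/20≈0.75, Bio 13/25≈0.52.
Take all of Econ (15 hours, value 46) → 33 hours left.
Stats: take in full, 28 hours for value 54 → 5 left.
Fill the last 5 hours with part of Hist: 5/20 of it earns 3.75.
Total value = 103.75.

103.75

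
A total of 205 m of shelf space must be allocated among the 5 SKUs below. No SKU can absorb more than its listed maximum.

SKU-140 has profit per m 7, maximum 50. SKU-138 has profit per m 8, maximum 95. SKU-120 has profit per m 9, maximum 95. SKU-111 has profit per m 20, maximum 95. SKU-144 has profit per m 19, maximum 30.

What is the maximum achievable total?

Highest profit per m first: SKU-111 20 > SKU-144 19 > SKU-120 9 > SKU-138 8 > SKU-140 7.
Give SKU-111 95 to hit its cap of 95 ; 110 left.
SKU-144 takes 30 to reach its cap of 30 ; 80 left.
Only 80 left; SKU-120 takes them to reach 80.
Total = 9×80 + 20×95 + 19×30 = 3190.

3190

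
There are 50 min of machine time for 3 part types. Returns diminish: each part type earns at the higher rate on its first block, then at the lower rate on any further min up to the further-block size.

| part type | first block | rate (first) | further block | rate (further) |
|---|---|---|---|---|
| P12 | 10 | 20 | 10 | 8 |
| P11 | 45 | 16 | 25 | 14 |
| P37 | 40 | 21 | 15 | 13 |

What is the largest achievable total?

1040

Treat each block as its own option and order by rate: P37/first 21 > P12/first 20 > P11/first 16 > P11/second 14 > P37/second 13 > P12/second 8.
Fill P37 first block (40 at 21) ; 10 left.
P12/first (20): +10 ; 0 left.
Total = 21×40 + 20×10 = 1040.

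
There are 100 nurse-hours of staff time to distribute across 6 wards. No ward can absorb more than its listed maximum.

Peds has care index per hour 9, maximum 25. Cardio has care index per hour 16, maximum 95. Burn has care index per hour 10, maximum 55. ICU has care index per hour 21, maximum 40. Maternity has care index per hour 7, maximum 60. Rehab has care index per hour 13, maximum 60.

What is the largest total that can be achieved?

Order the wards by care index per hour: ICU 21 > Cardio 16 > Rehab 13 > Burn 10 > Peds 9 > Maternity 7.
Give ICU 40 to hit its cap of 40 ; 60 left.
Cardio has room for 95 but only 60 remain, so it gets 60.
Total = 16×60 + 21×40 = 1800.

1800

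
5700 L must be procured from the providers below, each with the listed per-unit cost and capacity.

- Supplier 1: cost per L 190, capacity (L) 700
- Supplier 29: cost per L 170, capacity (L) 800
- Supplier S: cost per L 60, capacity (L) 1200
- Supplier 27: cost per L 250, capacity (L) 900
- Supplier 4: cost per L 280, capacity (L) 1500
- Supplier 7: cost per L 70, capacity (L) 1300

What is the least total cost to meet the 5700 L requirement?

881000

Fill from the cheapest provider first.
Supplier S (60): use full 1200 → 4500 L to go.
Take 1300 from Supplier 7 at 70 → need 3200 more.
Supplier 29 at 170: take all 800 L → 2400 still needed.
Supplier 1 at 190: take all 700 L → 1700 still needed.
Take 900 from Supplier 27 at 250 → need 800 more.
Supplier 4 at 280: take 800 of its 1500 → requirement met.
Cost = 1200×60 + 1300×70 + 800×170 + 700×190 + 900×250 + 800×280 = 881000.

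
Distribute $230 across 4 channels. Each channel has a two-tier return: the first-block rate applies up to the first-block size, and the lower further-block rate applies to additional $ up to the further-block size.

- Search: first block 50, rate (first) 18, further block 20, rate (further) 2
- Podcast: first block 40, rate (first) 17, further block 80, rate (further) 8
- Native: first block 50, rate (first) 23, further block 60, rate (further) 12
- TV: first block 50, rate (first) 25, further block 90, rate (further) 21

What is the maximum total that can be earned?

5010

Rank every tier by rate: TV/tier1 25 > Native/tier1 23 > TV/tier2 21 > Search/tier1 18 > Podcast/tier1 17 > Native/tier2 12 > Podcast/tier2 8 > Search/tier2 2.
TV tier1 at 25: fill all 50 ; 180 left.
Native/tier1 (23): +50 ; 130 left.
TV tier2 at 21: fill all 90 ; 40 left.
40 remain; put them into Search tier1 at 18.
Total = 25×50 + 23×50 + 21×90 + 18×40 = 5010.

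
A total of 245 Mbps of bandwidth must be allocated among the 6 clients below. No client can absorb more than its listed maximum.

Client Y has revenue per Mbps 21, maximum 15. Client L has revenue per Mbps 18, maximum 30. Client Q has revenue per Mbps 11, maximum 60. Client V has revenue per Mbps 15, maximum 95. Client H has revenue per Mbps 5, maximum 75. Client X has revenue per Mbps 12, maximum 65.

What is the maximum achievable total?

Order the clients by revenue per Mbps: Client Y 21 > Client L 18 > Client V 15 > Client X 12 > Client Q 11 > Client H 5.
Client Y: +15 to 15 (cap) ; 230 left.
Client L takes 30 to reach its cap of 30 ; 200 left.
Client V takes 95 to reach its cap of 95 ; 105 left.
Client X takes 65 to reach its cap of 65 ; 40 left.
Only 40 left; Client Q takes them to reach 40.
Total = 21×15 + 18×30 + 11×40 + 15×95 + 12×65 = 3500.

3500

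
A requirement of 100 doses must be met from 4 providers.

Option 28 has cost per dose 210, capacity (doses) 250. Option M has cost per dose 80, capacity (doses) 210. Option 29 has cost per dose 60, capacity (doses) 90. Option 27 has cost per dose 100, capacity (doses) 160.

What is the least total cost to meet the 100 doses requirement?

6200

Use providers in increasing cost order.
Option 29 at 60: take all 90 doses → 10 still needed.
Take 10 from Option M at 80 to finish.
Option 27, Option 28: unused.
Cost = 90×60 + 10×80 = 6200.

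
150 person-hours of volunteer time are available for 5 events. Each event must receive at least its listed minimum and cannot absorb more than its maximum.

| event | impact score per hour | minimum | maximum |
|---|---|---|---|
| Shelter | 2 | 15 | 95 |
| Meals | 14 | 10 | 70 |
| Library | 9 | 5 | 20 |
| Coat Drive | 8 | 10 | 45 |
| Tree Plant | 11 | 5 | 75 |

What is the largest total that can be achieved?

Meeting every minimum uses 15+10+5+10+5 = 45 person-hours, leaving 105.
Highest impact score per hour first: Meals 14 > Tree Plant 11 > Library 9 > Coat Drive 8 > Shelter 2.
Meals: +60 to 70 (cap) ; 45 left.
Only 45 left; Tree Plant takes them to reach 50.
Total = 2×15 + 14×70 + 9×5 + 8×10 + 11×50 = 1685.

1685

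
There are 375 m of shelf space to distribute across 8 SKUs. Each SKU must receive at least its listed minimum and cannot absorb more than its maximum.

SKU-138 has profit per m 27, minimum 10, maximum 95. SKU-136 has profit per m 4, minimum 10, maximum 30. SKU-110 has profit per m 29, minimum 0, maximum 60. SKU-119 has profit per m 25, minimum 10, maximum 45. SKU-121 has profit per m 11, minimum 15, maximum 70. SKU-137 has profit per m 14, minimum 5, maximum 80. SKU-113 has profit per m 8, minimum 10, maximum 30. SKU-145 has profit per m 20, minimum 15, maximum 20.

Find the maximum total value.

Meeting every minimum uses 10+10+0+10+15+5+10+15 = 75 m, leaving 300.
Order the SKUs by profit per m: SKU-110 29 > SKU-138 27 > SKU-119 25 > SKU-145 20 > SKU-137 14 > SKU-121 11 > SKU-113 8 > SKU-136 4.
SKU-110 takes 60 more to reach its cap of 60 → 240 left.
Give SKU-138 85 more to hit its cap of 95 → 155 left.
SKU-119 takes 35 more to reach its cap of 45 → 120 left.
SKU-145: +5 to 20 (cap) → 115 left.
Give SKU-137 75 more to hit its cap of 80 → 40 left.
Only 40 left; SKU-121 takes them to reach 55.
Total = 27×95 + 4×10 + 29×60 + 25×45 + 11×55 + 14×80 + 8×10 + 20×20 = 7675.

7675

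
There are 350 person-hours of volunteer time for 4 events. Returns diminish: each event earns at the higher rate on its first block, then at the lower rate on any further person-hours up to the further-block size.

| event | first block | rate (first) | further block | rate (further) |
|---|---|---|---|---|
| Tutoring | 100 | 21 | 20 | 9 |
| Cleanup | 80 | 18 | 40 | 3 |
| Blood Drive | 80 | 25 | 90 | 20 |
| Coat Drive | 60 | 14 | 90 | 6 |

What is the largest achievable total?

Rank every tier by rate: Blood Drive/tier1 25 > Tutoring/tier1 21 > Blood Drive/tier2 20 > Cleanup/tier1 18 > Coat Drive/tier1 14 > Tutoring/tier2 9 > Coat Drive/tier2 6 > Cleanup/tier2 3.
Blood Drive tier1 at 25: fill all 80 — 270 left.
Fill Tutoring tier1 block (100 at 21) — 170 left.
Blood Drive tier2 at 20: fill all 90 — 80 left.
Fill Cleanup tier1 block (80 at 18) — 0 left.
Total = 25×80 + 21×100 + 20×90 + 18×80 = 7340.

7340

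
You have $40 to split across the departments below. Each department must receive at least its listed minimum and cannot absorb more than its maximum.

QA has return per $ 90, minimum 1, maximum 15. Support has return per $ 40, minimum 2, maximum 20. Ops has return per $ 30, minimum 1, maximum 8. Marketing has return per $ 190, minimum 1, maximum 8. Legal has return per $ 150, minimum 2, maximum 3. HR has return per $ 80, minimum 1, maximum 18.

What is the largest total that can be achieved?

Meeting every minimum uses 1+2+1+1+2+1 = 8 $, leaving 32.
Order the departments by return per $: Marketing 190 > Legal 150 > QA 90 > HR 80 > Support 40 > Ops 30.
Marketing takes 7 more to reach its cap of 8 — 25 left.
Legal: +1 to 3 (cap) — 24 left.
Give QA 14 more to hit its cap of 15 — 10 left.
HR: +10 (room for 17) → 11. Pool exhausted.
Total = 90×15 + 40×2 + 30×1 + 190×8 + 150×3 + 80×11 = 4310.

4310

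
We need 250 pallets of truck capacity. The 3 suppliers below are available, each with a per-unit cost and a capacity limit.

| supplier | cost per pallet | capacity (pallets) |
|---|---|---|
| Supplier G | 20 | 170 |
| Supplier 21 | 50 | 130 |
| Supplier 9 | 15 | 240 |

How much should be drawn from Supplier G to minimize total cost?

10

Cheapest first:
Supplier 9 (15): use full 240 ; 10 pallets to go.
Supplier G at 20: take 10 of its 170 ; requirement met.
Supplier 21: unused.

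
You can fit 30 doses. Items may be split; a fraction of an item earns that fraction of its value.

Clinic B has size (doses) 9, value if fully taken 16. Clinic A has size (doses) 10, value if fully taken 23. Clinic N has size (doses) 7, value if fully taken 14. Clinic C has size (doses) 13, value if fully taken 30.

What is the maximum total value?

67

Sort by value density: Clinic C 30/13≈2.31, Clinic A 23/10≈2.3, Clinic N 14/7≈2, Clinic B 16/9≈1.78.
Take all of Clinic C (13 doses, value 30) → 17 doses left.
Take all of Clinic A (10 doses, value 23) → 7 doses left.
Take all of Clinic N (7 doses, value 14) → 0 doses left.
Total value = 67.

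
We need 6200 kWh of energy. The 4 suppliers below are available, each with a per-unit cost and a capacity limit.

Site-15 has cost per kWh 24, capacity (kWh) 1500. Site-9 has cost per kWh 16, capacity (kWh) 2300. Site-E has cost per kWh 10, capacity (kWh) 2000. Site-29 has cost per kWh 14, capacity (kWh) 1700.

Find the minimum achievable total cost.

85400

Cheapest first:
Take 2000 from Site-E at 10 — need 4200 more.
Site-29 (14): use full 1700 — 2500 kWh to go.
Site-9 at 16: take all 2300 kWh — 200 still needed.
Take 200 from Site-15 at 24 to finish.
Cost = 2000×10 + 1700×14 + 2300×16 + 200×24 = 85400.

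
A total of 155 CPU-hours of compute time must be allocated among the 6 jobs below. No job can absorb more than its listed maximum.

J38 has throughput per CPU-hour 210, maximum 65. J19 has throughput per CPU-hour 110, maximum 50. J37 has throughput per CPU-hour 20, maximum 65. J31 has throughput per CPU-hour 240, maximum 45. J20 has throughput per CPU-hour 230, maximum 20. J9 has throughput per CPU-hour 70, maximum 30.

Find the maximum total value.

Order the jobs by throughput per CPU-hour: J31 240 > J20 230 > J38 210 > J19 110 > J9 70 > J37 20.
J31 takes 45 to reach its cap of 45 — 110 left.
J20: +20 to 20 (cap) — 90 left.
Give J38 65 to hit its cap of 65 — 25 left.
J19: +25 (room for 50) → 25. Pool exhausted.
Total = 210×65 + 110×25 + 240×45 + 230×20 = 31800.

31800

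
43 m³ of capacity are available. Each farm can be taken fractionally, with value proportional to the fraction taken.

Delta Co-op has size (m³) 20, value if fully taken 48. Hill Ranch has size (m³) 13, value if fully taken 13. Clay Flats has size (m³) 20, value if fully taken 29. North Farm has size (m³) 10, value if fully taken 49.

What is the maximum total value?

115.85

Rank by value-to-size ratio: North Farm 49/10≈4.9, Delta Co-op 48/20≈2.4, Clay Flats 29/20≈1.45, Hill Ranch 13/13≈1.
Take all of North Farm (10 m³, value 49) ; 33 m³ left.
Delta Co-op: take in full, 20 m³ for value 48 ; 13 left.
Fill the last 13 m³ with part of Clay Flats: 13/20 of it earns 18.85.
Total value = 115.85.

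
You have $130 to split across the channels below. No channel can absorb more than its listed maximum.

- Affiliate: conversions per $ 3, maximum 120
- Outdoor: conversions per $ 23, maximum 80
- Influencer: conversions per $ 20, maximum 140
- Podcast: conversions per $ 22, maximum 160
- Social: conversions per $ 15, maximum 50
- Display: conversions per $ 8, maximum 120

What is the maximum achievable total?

Rank by conversions per $: Outdoor 23 > Podcast 22 > Influencer 20 > Social 15 > Display 8 > Affiliate 3.
Give Outdoor 80 to hit its cap of 80 → 50 left.
Only 50 left; Podcast takes them to reach 50.
Total = 23×80 + 22×50 = 2940.

2940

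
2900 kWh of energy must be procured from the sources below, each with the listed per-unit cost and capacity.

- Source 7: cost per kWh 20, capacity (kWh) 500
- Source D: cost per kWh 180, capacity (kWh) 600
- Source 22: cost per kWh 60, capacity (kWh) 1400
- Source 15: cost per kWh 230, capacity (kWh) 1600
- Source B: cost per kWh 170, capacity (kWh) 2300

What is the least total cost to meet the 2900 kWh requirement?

264000

Fill from the cheapest source first.
Take 500 from Source 7 at 20 → need 2400 more.
Source 22 at 60: take all 1400 kWh → 1000 still needed.
Source B at 170: take 1000 of its 2300 → requirement met.
Source D, Source 15: unused.
Cost = 500×20 + 1400×60 + 1000×170 = 264000.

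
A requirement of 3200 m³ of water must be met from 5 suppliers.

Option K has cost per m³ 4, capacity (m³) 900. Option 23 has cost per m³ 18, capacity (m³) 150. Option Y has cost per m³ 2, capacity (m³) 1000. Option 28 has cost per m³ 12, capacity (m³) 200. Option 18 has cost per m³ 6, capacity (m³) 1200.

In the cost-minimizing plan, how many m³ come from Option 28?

Use suppliers in increasing cost order.
Option Y at 2: take all 1000 m³ ; 2200 still needed.
Option K (4): use full 900 ; 1300 m³ to go.
Take 1200 from Option 18 at 6 ; need 100 more.
Take 100 from Option 28 at 12 to finish.
Option 23: unused.

100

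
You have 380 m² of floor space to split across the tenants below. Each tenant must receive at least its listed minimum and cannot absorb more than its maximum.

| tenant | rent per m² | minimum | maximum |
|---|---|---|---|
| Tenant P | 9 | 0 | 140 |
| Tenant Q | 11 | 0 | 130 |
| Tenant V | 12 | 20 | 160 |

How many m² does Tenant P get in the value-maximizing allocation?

Meeting every minimum uses 0+0+20 = 20 m², leaving 360.
Order the tenants by rent per m²: Tenant V 12 > Tenant Q 11 > Tenant P 9.
Tenant V: +140 to 160 (cap) — 220 left.
Give Tenant Q 130 more to hit its cap of 130 — 90 left.
Only 90 left; Tenant P takes them to reach 90.

90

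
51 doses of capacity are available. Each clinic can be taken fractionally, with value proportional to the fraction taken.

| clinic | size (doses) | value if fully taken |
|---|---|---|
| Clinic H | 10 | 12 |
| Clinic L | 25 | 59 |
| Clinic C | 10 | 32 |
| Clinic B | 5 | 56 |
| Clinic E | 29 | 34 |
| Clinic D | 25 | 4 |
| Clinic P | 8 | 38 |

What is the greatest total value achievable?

Rank by value-to-size ratio: Clinic B 56/5≈11.2, Clinic P 38/8≈4.75, Clinic C 32/10≈3.2, Clinic L 59/25≈2.36, Clinic H 12/10≈1.2, Clinic E 34/29≈1.17, Clinic D 4/25≈0.16.
All 5 doses of Clinic B fit (value 56) — 46 remain.
Clinic P: take in full, 8 doses for value 38 — 38 left.
Take all of Clinic C (10 doses, value 32) — 28 doses left.
All 25 doses of Clinic L fit (value 59) — 3 remain.
3 doses left: a 3/10 share of Clinic H gives 12×3/10 = 3.6.
Total value = 188.6.

188.6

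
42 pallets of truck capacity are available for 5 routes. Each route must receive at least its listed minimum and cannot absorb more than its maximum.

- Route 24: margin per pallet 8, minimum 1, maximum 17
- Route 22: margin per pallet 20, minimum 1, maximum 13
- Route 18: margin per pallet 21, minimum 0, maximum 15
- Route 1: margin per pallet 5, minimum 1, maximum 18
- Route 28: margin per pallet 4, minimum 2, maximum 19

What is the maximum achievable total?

676

Meeting every minimum uses 1+1+0+1+2 = 5 pallets, leaving 37.
Rank by margin per pallet: Route 18 21 > Route 22 20 > Route 24 8 > Route 1 5 > Route 28 4.
Give Route 18 15 more to hit its cap of 15 — 22 left.
Give Route 22 12 more to hit its cap of 13 — 10 left.
Route 24 has room for 16 more but only 10 remain, so it gets 11.
Total = 8×11 + 20×13 + 21×15 + 5×1 + 4×2 = 676.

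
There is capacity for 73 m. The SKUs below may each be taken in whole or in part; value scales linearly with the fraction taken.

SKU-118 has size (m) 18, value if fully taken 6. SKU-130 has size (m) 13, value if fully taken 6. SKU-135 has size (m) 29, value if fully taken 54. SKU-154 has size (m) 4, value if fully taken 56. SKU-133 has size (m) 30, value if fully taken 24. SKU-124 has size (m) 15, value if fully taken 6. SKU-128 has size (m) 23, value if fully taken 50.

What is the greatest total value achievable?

173.6

Best value per unit of size first: SKU-154 56/4≈14, SKU-128 50/23≈2.17, SKU-135 54/29≈1.86, SKU-133 24/30≈0.8, SKU-130 6/13≈0.462, SKU-124 6/15≈0.4, SKU-118 6/18≈0.333.
Take all of SKU-154 (4 m, value 56) — 69 m left.
All 23 m of SKU-128 fit (value 50) — 46 remain.
Take all of SKU-135 (29 m, value 54) — 17 m left.
Fill the last 17 m with part of SKU-133: 17/30 of it earns 13.6.
Total value = 173.6.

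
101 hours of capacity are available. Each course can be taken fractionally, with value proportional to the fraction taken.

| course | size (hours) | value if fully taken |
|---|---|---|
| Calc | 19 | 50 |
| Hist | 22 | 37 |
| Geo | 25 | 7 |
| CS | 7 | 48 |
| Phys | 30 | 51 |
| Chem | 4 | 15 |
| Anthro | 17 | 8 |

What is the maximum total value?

209.56

Rank by value-to-size ratio: CS 48/7≈6.86, Chem 15/4≈3.75, Calc 50/19≈2.63, Phys 51/30≈1.7, Hist 37/22≈1.68, Anthro 8/17≈0.471, Geo 7/25≈0.28.
Take all of CS (7 hours, value 48) → 94 hours left.
Take all of Chem (4 hours, value 15) → 90 hours left.
Take all of Calc (19 hours, value 50) → 71 hours left.
Phys: take in full, 30 hours for value 51 → 41 left.
Hist: take in full, 22 hours for value 37 → 19 left.
Take all of Anthro (17 hours, value 8) → 2 hours left.
Fill the last 2 hours with part of Geo: 2/25 of it earns 0.56.
Total value = 209.56.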